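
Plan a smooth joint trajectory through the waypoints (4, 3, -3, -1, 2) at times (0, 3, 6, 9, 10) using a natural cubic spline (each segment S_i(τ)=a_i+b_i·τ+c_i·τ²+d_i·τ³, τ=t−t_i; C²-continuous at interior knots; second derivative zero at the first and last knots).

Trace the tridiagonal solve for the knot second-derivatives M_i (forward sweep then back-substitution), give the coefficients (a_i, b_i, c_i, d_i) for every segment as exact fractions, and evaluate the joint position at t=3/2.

  seg 0: a=4 b=20/81 c=0 d=-47/729
  seg 1: a=3 b=-121/81 c=-47/81 d=100/729
  seg 2: a=-3 b=-103/81 c=53/81 d=-2/729
  seg 3: a=-1 b=209/81 c=17/27 d=-17/81
S(3/2) = 299/72

Δ: Δ0=-1/3, Δ1=-2, Δ2=2/3, Δ3=3
row 1: diag=12, rhs=-10; c'=1/4, d'=-5/6
row 2: denom=12−3·1/4=45/4; d'=(16−3·-5/6)/(45/4)=74/45
row 3: denom=8−3·4/15=36/5; d'=(14−3·74/45)/(36/5)=34/27
back: M3=34/27
back: M2=74/45−4/15·34/27=106/81
back: M1=-5/6−1/4·106/81=-94/81
M: M0=0, M1=-94/81, M2=106/81, M3=34/27, M4=0
seg 0: a=4, c=M0/2=0, d=(M1−M0)/(6·3)=-47/729, b=Δ0−h0·(2M0+M1)/6=20/81
seg 1: a=3, c=M1/2=-47/81, d=(M2−M1)/(6·3)=100/729, b=Δ1−h1·(2M1+M2)/6=-121/81
seg 2: a=-3, c=M2/2=53/81, d=(M3−M2)/(6·3)=-2/729, b=Δ2−h2·(2M2+M3)/6=-103/81
seg 3: a=-1, c=M3/2=17/27, d=(M4−M3)/(6·1)=-17/81, b=Δ3−h3·(2M3+M4)/6=209/81
t_q=3/2 → seg 0, τ=3/2; S=4+20/81·τ+0·τ²+-47/729·τ³=299/72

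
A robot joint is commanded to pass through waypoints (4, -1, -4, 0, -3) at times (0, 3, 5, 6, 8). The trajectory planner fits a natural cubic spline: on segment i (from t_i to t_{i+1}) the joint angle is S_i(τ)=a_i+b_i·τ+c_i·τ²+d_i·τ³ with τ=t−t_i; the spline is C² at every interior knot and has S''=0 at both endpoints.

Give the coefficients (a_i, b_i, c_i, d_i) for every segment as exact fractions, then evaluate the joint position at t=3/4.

Δ: Δ0=-5/3, Δ1=-3/2, Δ2=4, Δ3=-3/2
row 1: diag=10, rhs=1; c'=1/5, d'=1/10
row 2: denom=6−2·1/5=28/5; d'=(33−2·1/10)/(28/5)=41/7
row 3: denom=6−1·5/28=163/28; d'=(-33−1·41/7)/(163/28)=-1088/163
back: M3=-1088/163
back: M2=41/7−5/28·-1088/163=1149/163
back: M1=1/10−1/5·1149/163=-427/326
M: M0=0, M1=-427/326, M2=1149/163, M3=-1088/163, M4=0
seg 0: a=4, c=M0/2=0, d=(M1−M0)/(6·3)=-427/5868, b=Δ0−h0·(2M0+M1)/6=-1979/1956
seg 1: a=-1, c=M1/2=-427/652, d=(M2−M1)/(6·2)=2725/3912, b=Δ1−h1·(2M1+M2)/6=-2911/978
seg 2: a=-4, c=M2/2=1149/326, d=(M3−M2)/(6·1)=-2237/978, b=Δ2−h2·(2M2+M3)/6=1351/489
seg 3: a=0, c=M3/2=-544/163, d=(M4−M3)/(6·2)=272/489, b=Δ3−h3·(2M3+M4)/6=2885/978
t_q=3/4 → seg 0, τ=3/4; S=4+-1979/1956·τ+0·τ²+-427/5868·τ³=133967/41728

  seg 0: a=4 b=-1979/1956 c=0 d=-427/5868
  seg 1: a=-1 b=-2911/978 c=-427/652 d=2725/3912
  seg 2: a=-4 b=1351/489 c=1149/326 d=-2237/978
  seg 3: a=0 b=2885/978 c=-544/163 d=272/489
S(3/4) = 133967/41728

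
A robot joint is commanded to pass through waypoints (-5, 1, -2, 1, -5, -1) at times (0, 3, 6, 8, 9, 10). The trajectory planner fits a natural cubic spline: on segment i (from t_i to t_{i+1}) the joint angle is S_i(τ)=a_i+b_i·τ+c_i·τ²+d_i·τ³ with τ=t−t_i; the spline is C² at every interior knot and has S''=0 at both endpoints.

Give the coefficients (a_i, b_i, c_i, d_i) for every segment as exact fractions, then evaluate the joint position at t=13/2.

  seg 0: a=-5 b=5257/1574 c=0 d=-703/4722
  seg 1: a=1 b=-535/787 c=-2109/1574 d=647/1574
  seg 2: a=-2 b=3745/1574 c=1857/787 d=-2203/1574
  seg 3: a=1 b=-7835/1574 c=-4752/787 d=7895/1574
  seg 4: a=-5 b=-1579/787 c=14181/1574 d=-4727/1574
S(13/2) = -4979/12592

Δ: Δ0=2, Δ1=-1, Δ2=3/2, Δ3=-6, Δ4=4
row 1: diag=12, rhs=-18; c'=1/4, d'=-3/2
row 2: denom=10−3·1/4=37/4; d'=(15−3·-3/2)/(37/4)=78/37
row 3: denom=6−2·8/37=206/37; d'=(-45−2·78/37)/(206/37)=-1821/206
row 4: denom=4−1·37/206=787/206; d'=(60−1·-1821/206)/(787/206)=14181/787
back: M4=14181/787
back: M3=-1821/206−37/206·14181/787=-9504/787
back: M2=78/37−8/37·-9504/787=3714/787
back: M1=-3/2−1/4·3714/787=-2109/787
M: M0=0, M1=-2109/787, M2=3714/787, M3=-9504/787, M4=14181/787, M5=0
seg 0: a=-5, c=M0/2=0, d=(M1−M0)/(6·3)=-703/4722, b=Δ0−h0·(2M0+M1)/6=5257/1574
seg 1: a=1, c=M1/2=-2109/1574, d=(M2−M1)/(6·3)=647/1574, b=Δ1−h1·(2M1+M2)/6=-535/787
seg 2: a=-2, c=M2/2=1857/787, d=(M3−M2)/(6·2)=-2203/1574, b=Δ2−h2·(2M2+M3)/6=3745/1574
seg 3: a=1, c=M3/2=-4752/787, d=(M4−M3)/(6·1)=7895/1574, b=Δ3−h3·(2M3+M4)/6=-7835/1574
seg 4: a=-5, c=M4/2=14181/1574, d=(M5−M4)/(6·1)=-4727/1574, b=Δ4−h4·(2M4+M5)/6=-1579/787
t_q=13/2 → seg 2, τ=1/2; S=-2+3745/1574·τ+1857/787·τ²+-2203/1574·τ³=-4979/12592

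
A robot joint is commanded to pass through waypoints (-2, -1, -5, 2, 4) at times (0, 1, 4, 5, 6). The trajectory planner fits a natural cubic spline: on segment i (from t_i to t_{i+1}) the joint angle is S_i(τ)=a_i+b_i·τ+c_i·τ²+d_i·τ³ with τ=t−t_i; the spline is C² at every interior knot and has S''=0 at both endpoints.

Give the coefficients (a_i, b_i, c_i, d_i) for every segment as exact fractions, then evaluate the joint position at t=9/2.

  seg 0: a=-2 b=599/318 c=0 d=-281/318
  seg 1: a=-1 b=-122/159 c=-281/106 d=87/106
  seg 2: a=-5 b=1745/318 c=251/53 d=-1025/318
  seg 3: a=2 b=841/159 c=-523/106 d=523/318
S(9/2) = -1251/848

Δ: Δ0=1, Δ1=-4/3, Δ2=7, Δ3=2
row 1: diag=8, rhs=-14; c'=3/8, d'=-7/4
row 2: denom=8−3·3/8=55/8; d'=(50−3·-7/4)/(55/8)=442/55
row 3: denom=4−1·8/55=212/55; d'=(-30−1·442/55)/(212/55)=-523/53
back: M3=-523/53
back: M2=442/55−8/55·-523/53=502/53
back: M1=-7/4−3/8·502/53=-281/53
M: M0=0, M1=-281/53, M2=502/53, M3=-523/53, M4=0
seg 0: a=-2, c=M0/2=0, d=(M1−M0)/(6·1)=-281/318, b=Δ0−h0·(2M0+M1)/6=599/318
seg 1: a=-1, c=M1/2=-281/106, d=(M2−M1)/(6·3)=87/106, b=Δ1−h1·(2M1+M2)/6=-122/159
seg 2: a=-5, c=M2/2=251/53, d=(M3−M2)/(6·1)=-1025/318, b=Δ2−h2·(2M2+M3)/6=1745/318
seg 3: a=2, c=M3/2=-523/106, d=(M4−M3)/(6·1)=523/318, b=Δ3−h3·(2M3+M4)/6=841/159
t_q=9/2 → seg 2, τ=1/2; S=-5+1745/318·τ+251/53·τ²+-1025/318·τ³=-1251/848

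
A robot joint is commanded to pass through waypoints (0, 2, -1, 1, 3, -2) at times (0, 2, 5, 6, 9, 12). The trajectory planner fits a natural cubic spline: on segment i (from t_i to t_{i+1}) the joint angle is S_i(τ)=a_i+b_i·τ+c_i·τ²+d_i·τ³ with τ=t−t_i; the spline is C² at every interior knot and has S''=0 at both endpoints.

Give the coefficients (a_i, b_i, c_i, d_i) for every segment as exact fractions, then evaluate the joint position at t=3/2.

  seg 0: a=0 b=1157/673 c=0 d=-121/673
  seg 1: a=2 b=-295/673 c=-726/673 d=200/673
  seg 2: a=-1 b=749/673 c=1074/673 d=-477/673
  seg 3: a=1 b=1466/673 c=-357/673 d=161/18171
  seg 4: a=3 b=-515/673 c=-910/2019 d=910/18171
S(3/2) = 10617/5384

Δ: Δ0=1, Δ1=-1, Δ2=2, Δ3=2/3, Δ4=-5/3
row 1: diag=10, rhs=-12; c'=3/10, d'=-6/5
row 2: denom=8−3·3/10=71/10; d'=(18−3·-6/5)/(71/10)=216/71
row 3: denom=8−1·10/71=558/71; d'=(-8−1·216/71)/(558/71)=-392/279
row 4: denom=12−3·71/186=673/62; d'=(-14−3·-392/279)/(673/62)=-1820/2019
back: M4=-1820/2019
back: M3=-392/279−71/186·-1820/2019=-714/673
back: M2=216/71−10/71·-714/673=2148/673
back: M1=-6/5−3/10·2148/673=-1452/673
M: M0=0, M1=-1452/673, M2=2148/673, M3=-714/673, M4=-1820/2019, M5=0
seg 0: a=0, c=M0/2=0, d=(M1−M0)/(6·2)=-121/673, b=Δ0−h0·(2M0+M1)/6=1157/673
seg 1: a=2, c=M1/2=-726/673, d=(M2−M1)/(6·3)=200/673, b=Δ1−h1·(2M1+M2)/6=-295/673
seg 2: a=-1, c=M2/2=1074/673, d=(M3−M2)/(6·1)=-477/673, b=Δ2−h2·(2M2+M3)/6=749/673
seg 3: a=1, c=M3/2=-357/673, d=(M4−M3)/(6·3)=161/18171, b=Δ3−h3·(2M3+M4)/6=1466/673
seg 4: a=3, c=M4/2=-910/2019, d=(M5−M4)/(6·3)=910/18171, b=Δ4−h4·(2M4+M5)/6=-515/673
t_q=3/2 → seg 0, τ=3/2; S=0+1157/673·τ+0·τ²+-121/673·τ³=10617/5384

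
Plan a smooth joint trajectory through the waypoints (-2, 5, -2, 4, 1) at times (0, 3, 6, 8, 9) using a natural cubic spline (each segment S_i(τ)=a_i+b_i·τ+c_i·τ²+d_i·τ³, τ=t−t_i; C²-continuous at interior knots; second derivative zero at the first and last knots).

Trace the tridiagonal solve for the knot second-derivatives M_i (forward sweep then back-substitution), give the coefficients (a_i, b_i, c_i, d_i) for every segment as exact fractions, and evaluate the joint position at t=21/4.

Δ: Δ0=7/3, Δ1=-7/3, Δ2=3, Δ3=-3
row 1: diag=12, rhs=-28; c'=1/4, d'=-7/3
row 2: denom=10−3·1/4=37/4; d'=(32−3·-7/3)/(37/4)=156/37
row 3: denom=6−2·8/37=206/37; d'=(-36−2·156/37)/(206/37)=-822/103
back: M3=-822/103
back: M2=156/37−8/37·-822/103=612/103
back: M1=-7/3−1/4·612/103=-1180/309
M: M0=0, M1=-1180/309, M2=612/103, M3=-822/103, M4=0
seg 0: a=-2, c=M0/2=0, d=(M1−M0)/(6·3)=-590/2781, b=Δ0−h0·(2M0+M1)/6=437/103
seg 1: a=5, c=M1/2=-590/309, d=(M2−M1)/(6·3)=1508/2781, b=Δ1−h1·(2M1+M2)/6=-153/103
seg 2: a=-2, c=M2/2=306/103, d=(M3−M2)/(6·2)=-239/206, b=Δ2−h2·(2M2+M3)/6=175/103
seg 3: a=4, c=M3/2=-411/103, d=(M4−M3)/(6·1)=137/103, b=Δ3−h3·(2M3+M4)/6=-35/103
t_q=21/4 → seg 1, τ=9/4; S=5+-153/103·τ+-590/309·τ²+1508/2781·τ³=-3019/1648

  seg 0: a=-2 b=437/103 c=0 d=-590/2781
  seg 1: a=5 b=-153/103 c=-590/309 d=1508/2781
  seg 2: a=-2 b=175/103 c=306/103 d=-239/206
  seg 3: a=4 b=-35/103 c=-411/103 d=137/103
S(21/4) = -3019/1648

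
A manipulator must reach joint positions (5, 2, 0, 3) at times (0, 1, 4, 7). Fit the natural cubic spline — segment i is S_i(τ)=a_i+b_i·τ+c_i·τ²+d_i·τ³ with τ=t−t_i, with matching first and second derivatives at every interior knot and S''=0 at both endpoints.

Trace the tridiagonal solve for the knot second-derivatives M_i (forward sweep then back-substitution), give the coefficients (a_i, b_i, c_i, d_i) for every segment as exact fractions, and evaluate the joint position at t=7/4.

  seg 0: a=5 b=-284/87 c=0 d=23/87
  seg 1: a=2 b=-215/87 c=23/29 d=-50/783
  seg 2: a=0 b=49/87 c=19/87 d=-19/783
S(7/4) = 525/928

Δ: Δ0=-3, Δ1=-2/3, Δ2=1
row 1: diag=8, rhs=14; c'=3/8, d'=7/4
row 2: denom=12−3·3/8=87/8; d'=(10−3·7/4)/(87/8)=38/87
back: M2=38/87
back: M1=7/4−3/8·38/87=46/29
M: M0=0, M1=46/29, M2=38/87, M3=0
seg 0: a=5, c=M0/2=0, d=(M1−M0)/(6·1)=23/87, b=Δ0−h0·(2M0+M1)/6=-284/87
seg 1: a=2, c=M1/2=23/29, d=(M2−M1)/(6·3)=-50/783, b=Δ1−h1·(2M1+M2)/6=-215/87
seg 2: a=0, c=M2/2=19/87, d=(M3−M2)/(6·3)=-19/783, b=Δ2−h2·(2M2+M3)/6=49/87
t_q=7/4 → seg 1, τ=3/4; S=2+-215/87·τ+23/29·τ²+-50/783·τ³=525/928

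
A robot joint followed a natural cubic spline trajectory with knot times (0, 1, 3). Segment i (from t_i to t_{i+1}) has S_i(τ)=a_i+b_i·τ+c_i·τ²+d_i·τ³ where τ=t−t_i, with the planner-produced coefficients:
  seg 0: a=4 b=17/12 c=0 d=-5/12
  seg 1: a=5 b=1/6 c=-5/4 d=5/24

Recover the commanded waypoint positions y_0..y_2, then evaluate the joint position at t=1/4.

y_0 = S_0(0) = a_0 = 4
y_1 = S_1(0) = a_1 = 5
y_2 = S_1(2) = 2
t_q=1/4 is in segment 0 (τ=1/4); S_0(τ)=1113/256

y_0=4 y_1=5 y_2=2
S(1/4) = 1113/256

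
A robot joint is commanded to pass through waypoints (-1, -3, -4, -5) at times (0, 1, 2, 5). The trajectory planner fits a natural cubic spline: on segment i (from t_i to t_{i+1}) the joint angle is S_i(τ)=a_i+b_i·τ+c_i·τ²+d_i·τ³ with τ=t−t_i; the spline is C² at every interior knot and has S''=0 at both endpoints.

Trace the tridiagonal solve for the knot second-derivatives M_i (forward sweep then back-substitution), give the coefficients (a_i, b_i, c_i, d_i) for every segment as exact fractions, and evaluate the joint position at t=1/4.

  seg 0: a=-1 b=-208/93 c=0 d=22/93
  seg 1: a=-3 b=-142/93 c=22/31 d=-17/93
  seg 2: a=-4 b=-61/93 c=5/31 d=-5/279
S(1/4) = -1543/992

Δ: Δ0=-2, Δ1=-1, Δ2=-1/3
row 1: diag=4, rhs=6; c'=1/4, d'=3/2
row 2: denom=8−1·1/4=31/4; d'=(4−1·3/2)/(31/4)=10/31
back: M2=10/31
back: M1=3/2−1/4·10/31=44/31
M: M0=0, M1=44/31, M2=10/31, M3=0
seg 0: a=-1, c=M0/2=0, d=(M1−M0)/(6·1)=22/93, b=Δ0−h0·(2M0+M1)/6=-208/93
seg 1: a=-3, c=M1/2=22/31, d=(M2−M1)/(6·1)=-17/93, b=Δ1−h1·(2M1+M2)/6=-142/93
seg 2: a=-4, c=M2/2=5/31, d=(M3−M2)/(6·3)=-5/279, b=Δ2−h2·(2M2+M3)/6=-61/93
t_q=1/4 → seg 0, τ=1/4; S=-1+-208/93·τ+0·τ²+22/93·τ³=-1543/992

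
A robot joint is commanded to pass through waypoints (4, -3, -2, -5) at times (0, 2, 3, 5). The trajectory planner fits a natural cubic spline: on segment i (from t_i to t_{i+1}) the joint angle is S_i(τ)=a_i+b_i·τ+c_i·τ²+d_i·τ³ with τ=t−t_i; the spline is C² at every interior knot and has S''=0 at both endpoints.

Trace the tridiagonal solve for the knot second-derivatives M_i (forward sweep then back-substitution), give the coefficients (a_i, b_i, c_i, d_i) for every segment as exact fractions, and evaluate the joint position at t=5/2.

Δ: Δ0=-7/2, Δ1=1, Δ2=-3/2
row 1: diag=6, rhs=27; c'=1/6, d'=9/2
row 2: denom=6−1·1/6=35/6; d'=(-15−1·9/2)/(35/6)=-117/35
back: M2=-117/35
back: M1=9/2−1/6·-117/35=177/35
M: M0=0, M1=177/35, M2=-117/35, M3=0
seg 0: a=4, c=M0/2=0, d=(M1−M0)/(6·2)=59/140, b=Δ0−h0·(2M0+M1)/6=-363/70
seg 1: a=-3, c=M1/2=177/70, d=(M2−M1)/(6·1)=-7/5, b=Δ1−h1·(2M1+M2)/6=-9/70
seg 2: a=-2, c=M2/2=-117/70, d=(M3−M2)/(6·2)=39/140, b=Δ2−h2·(2M2+M3)/6=51/70
t_q=5/2 → seg 1, τ=1/2; S=-3+-9/70·τ+177/70·τ²+-7/5·τ³=-73/28

  seg 0: a=4 b=-363/70 c=0 d=59/140
  seg 1: a=-3 b=-9/70 c=177/70 d=-7/5
  seg 2: a=-2 b=51/70 c=-117/70 d=39/140
S(5/2) = -73/28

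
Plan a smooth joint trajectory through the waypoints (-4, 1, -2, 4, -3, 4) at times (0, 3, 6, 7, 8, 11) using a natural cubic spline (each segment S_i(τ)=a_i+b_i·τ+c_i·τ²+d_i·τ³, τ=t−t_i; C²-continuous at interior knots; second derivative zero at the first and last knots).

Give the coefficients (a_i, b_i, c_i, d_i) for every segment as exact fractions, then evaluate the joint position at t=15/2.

Δ: Δ0=5/3, Δ1=-1, Δ2=6, Δ3=-7, Δ4=7/3
row 1: diag=12, rhs=-16; c'=1/4, d'=-4/3
row 2: denom=8−3·1/4=29/4; d'=(42−3·-4/3)/(29/4)=184/29
row 3: denom=4−1·4/29=112/29; d'=(-78−1·184/29)/(112/29)=-1223/56
row 4: denom=8−1·29/112=867/112; d'=(56−1·-1223/56)/(867/112)=2906/289
back: M4=2906/289
back: M3=-1223/56−29/112·2906/289=-7064/289
back: M2=184/29−4/29·-7064/289=2808/289
back: M1=-4/3−1/4·2808/289=-3262/867
M: M0=0, M1=-3262/867, M2=2808/289, M3=-7064/289, M4=2906/289, M5=0
seg 0: a=-4, c=M0/2=0, d=(M1−M0)/(6·3)=-1631/7803, b=Δ0−h0·(2M0+M1)/6=3076/867
seg 1: a=1, c=M1/2=-1631/867, d=(M2−M1)/(6·3)=5843/7803, b=Δ1−h1·(2M1+M2)/6=-1817/867
seg 2: a=-2, c=M2/2=1404/289, d=(M3−M2)/(6·1)=-4936/867, b=Δ2−h2·(2M2+M3)/6=5926/867
seg 3: a=4, c=M3/2=-3532/289, d=(M4−M3)/(6·1)=4985/867, b=Δ3−h3·(2M3+M4)/6=-458/867
seg 4: a=-3, c=M4/2=1453/289, d=(M5−M4)/(6·3)=-1453/2601, b=Δ4−h4·(2M4+M5)/6=-6695/867
t_q=15/2 → seg 3, τ=1/2; S=4+-458/867·τ+-3532/289·τ²+4985/867·τ³=3235/2312

  seg 0: a=-4 b=3076/867 c=0 d=-1631/7803
  seg 1: a=1 b=-1817/867 c=-1631/867 d=5843/7803
  seg 2: a=-2 b=5926/867 c=1404/289 d=-4936/867
  seg 3: a=4 b=-458/867 c=-3532/289 d=4985/867
  seg 4: a=-3 b=-6695/867 c=1453/289 d=-1453/2601
S(15/2) = 3235/2312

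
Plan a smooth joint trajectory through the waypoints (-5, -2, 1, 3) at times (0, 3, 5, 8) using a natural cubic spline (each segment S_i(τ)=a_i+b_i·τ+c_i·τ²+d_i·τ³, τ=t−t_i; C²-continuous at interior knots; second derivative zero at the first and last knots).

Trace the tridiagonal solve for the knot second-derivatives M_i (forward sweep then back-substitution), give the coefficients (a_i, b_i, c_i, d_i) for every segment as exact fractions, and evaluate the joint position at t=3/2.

Δ: Δ0=1, Δ1=3/2, Δ2=2/3
row 1: diag=10, rhs=3; c'=1/5, d'=3/10
row 2: denom=10−2·1/5=48/5; d'=(-5−2·3/10)/(48/5)=-7/12
back: M2=-7/12
back: M1=3/10−1/5·-7/12=5/12
M: M0=0, M1=5/12, M2=-7/12, M3=0
seg 0: a=-5, c=M0/2=0, d=(M1−M0)/(6·3)=5/216, b=Δ0−h0·(2M0+M1)/6=19/24
seg 1: a=-2, c=M1/2=5/24, d=(M2−M1)/(6·2)=-1/12, b=Δ1−h1·(2M1+M2)/6=17/12
seg 2: a=1, c=M2/2=-7/24, d=(M3−M2)/(6·3)=7/216, b=Δ2−h2·(2M2+M3)/6=5/4
t_q=3/2 → seg 0, τ=3/2; S=-5+19/24·τ+0·τ²+5/216·τ³=-239/64

  seg 0: a=-5 b=19/24 c=0 d=5/216
  seg 1: a=-2 b=17/12 c=5/24 d=-1/12
  seg 2: a=1 b=5/4 c=-7/24 d=7/216
S(3/2) = -239/64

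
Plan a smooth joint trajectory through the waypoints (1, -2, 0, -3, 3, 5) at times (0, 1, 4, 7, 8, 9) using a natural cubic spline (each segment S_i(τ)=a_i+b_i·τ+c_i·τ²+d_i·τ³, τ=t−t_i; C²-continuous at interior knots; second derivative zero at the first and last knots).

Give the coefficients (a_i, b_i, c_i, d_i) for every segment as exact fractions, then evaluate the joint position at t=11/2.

  seg 0: a=1 b=-8902/2409 c=0 d=1675/2409
  seg 1: a=-2 b=-3877/2409 c=1675/803 d=-872/1971
  seg 2: a=0 b=-2503/2409 c=-4567/2409 d=13795/21681
  seg 3: a=-3 b=11480/2409 c=3076/803 d=-6254/2409
  seg 4: a=3 b=11174/2409 c=-3178/803 d=3178/2409
S(11/2) = -23619/6424

Δ: Δ0=-3, Δ1=2/3, Δ2=-1, Δ3=6, Δ4=2
row 1: diag=8, rhs=22; c'=3/8, d'=11/4
row 2: denom=12−3·3/8=87/8; d'=(-10−3·11/4)/(87/8)=-146/87
row 3: denom=8−3·8/29=208/29; d'=(42−3·-146/87)/(208/29)=341/52
row 4: denom=4−1·29/208=803/208; d'=(-24−1·341/52)/(803/208)=-6356/803
back: M4=-6356/803
back: M3=341/52−29/208·-6356/803=6152/803
back: M2=-146/87−8/29·6152/803=-9134/2409
back: M1=11/4−3/8·-9134/2409=3350/803
M: M0=0, M1=3350/803, M2=-9134/2409, M3=6152/803, M4=-6356/803, M5=0
seg 0: a=1, c=M0/2=0, d=(M1−M0)/(6·1)=1675/2409, b=Δ0−h0·(2M0+M1)/6=-8902/2409
seg 1: a=-2, c=M1/2=1675/803, d=(M2−M1)/(6·3)=-872/1971, b=Δ1−h1·(2M1+M2)/6=-3877/2409
seg 2: a=0, c=M2/2=-4567/2409, d=(M3−M2)/(6·3)=13795/21681, b=Δ2−h2·(2M2+M3)/6=-2503/2409
seg 3: a=-3, c=M3/2=3076/803, d=(M4−M3)/(6·1)=-6254/2409, b=Δ3−h3·(2M3+M4)/6=11480/2409
seg 4: a=3, c=M4/2=-3178/803, d=(M5−M4)/(6·1)=3178/2409, b=Δ4−h4·(2M4+M5)/6=11174/2409
t_q=11/2 → seg 2, τ=3/2; S=0+-2503/2409·τ+-4567/2409·τ²+13795/21681·τ³=-23619/6424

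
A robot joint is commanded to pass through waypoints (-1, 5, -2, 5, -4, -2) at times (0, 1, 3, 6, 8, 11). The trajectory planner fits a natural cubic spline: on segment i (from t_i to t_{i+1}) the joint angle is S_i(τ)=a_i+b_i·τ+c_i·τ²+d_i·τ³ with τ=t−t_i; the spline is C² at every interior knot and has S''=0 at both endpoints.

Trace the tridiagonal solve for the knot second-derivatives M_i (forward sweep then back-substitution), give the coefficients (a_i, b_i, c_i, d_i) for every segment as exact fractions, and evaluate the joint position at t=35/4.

Δ: Δ0=6, Δ1=-7/2, Δ2=7/3, Δ3=-9/2, Δ4=2/3
row 1: diag=6, rhs=-57; c'=1/3, d'=-19/2
row 2: denom=10−2·1/3=28/3; d'=(35−2·-19/2)/(28/3)=81/14
row 3: denom=10−3·9/28=253/28; d'=(-41−3·81/14)/(253/28)=-1634/253
row 4: denom=10−2·56/253=2418/253; d'=(31−2·-1634/253)/(2418/253)=11111/2418
back: M4=11111/2418
back: M3=-1634/253−56/253·11111/2418=-9038/1209
back: M2=81/14−9/28·-9038/1209=3300/403
back: M1=-19/2−1/3·3300/403=-9857/806
M: M0=0, M1=-9857/806, M2=3300/403, M3=-9038/1209, M4=11111/2418, M5=0
seg 0: a=-1, c=M0/2=0, d=(M1−M0)/(6·1)=-9857/4836, b=Δ0−h0·(2M0+M1)/6=38873/4836
seg 1: a=5, c=M1/2=-9857/1612, d=(M2−M1)/(6·2)=16457/9672, b=Δ1−h1·(2M1+M2)/6=4651/2418
seg 2: a=-2, c=M2/2=1650/403, d=(M3−M2)/(6·3)=-9469/10881, b=Δ2−h2·(2M2+M3)/6=-2560/1209
seg 3: a=5, c=M3/2=-4519/1209, d=(M4−M3)/(6·2)=3243/3224, b=Δ3−h3·(2M3+M4)/6=-1267/1209
seg 4: a=-4, c=M4/2=11111/4836, d=(M5−M4)/(6·3)=-11111/43524, b=Δ4−h4·(2M4+M5)/6=-9499/2418
t_q=35/4 → seg 4, τ=3/4; S=-4+-9499/2418·τ+11111/4836·τ²+-11111/43524·τ³=-594419/103168

  seg 0: a=-1 b=38873/4836 c=0 d=-9857/4836
  seg 1: a=5 b=4651/2418 c=-9857/1612 d=16457/9672
  seg 2: a=-2 b=-2560/1209 c=1650/403 d=-9469/10881
  seg 3: a=5 b=-1267/1209 c=-4519/1209 d=3243/3224
  seg 4: a=-4 b=-9499/2418 c=11111/4836 d=-11111/43524
S(35/4) = -594419/103168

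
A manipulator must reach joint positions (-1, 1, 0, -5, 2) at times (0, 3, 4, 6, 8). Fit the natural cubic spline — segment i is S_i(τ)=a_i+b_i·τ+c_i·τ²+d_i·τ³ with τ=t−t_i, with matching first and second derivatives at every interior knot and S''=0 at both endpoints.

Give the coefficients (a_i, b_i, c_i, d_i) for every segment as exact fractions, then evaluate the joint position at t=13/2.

  seg 0: a=-1 b=283/258 c=0 d=-37/774
  seg 1: a=1 b=-25/129 c=-37/86 d=-97/258
  seg 2: a=0 b=-563/258 c=-67/43 d=361/516
  seg 3: a=-5 b=-5/258 c=227/86 d=-227/516
S(13/2) = -6061/1376

Δ: Δ0=2/3, Δ1=-1, Δ2=-5/2, Δ3=7/2
row 1: diag=8, rhs=-10; c'=1/8, d'=-5/4
row 2: denom=6−1·1/8=47/8; d'=(-9−1·-5/4)/(47/8)=-62/47
row 3: denom=8−2·16/47=344/47; d'=(36−2·-62/47)/(344/47)=227/43
back: M3=227/43
back: M2=-62/47−16/47·227/43=-134/43
back: M1=-5/4−1/8·-134/43=-37/43
M: M0=0, M1=-37/43, M2=-134/43, M3=227/43, M4=0
seg 0: a=-1, c=M0/2=0, d=(M1−M0)/(6·3)=-37/774, b=Δ0−h0·(2M0+M1)/6=283/258
seg 1: a=1, c=M1/2=-37/86, d=(M2−M1)/(6·1)=-97/258, b=Δ1−h1·(2M1+M2)/6=-25/129
seg 2: a=0, c=M2/2=-67/43, d=(M3−M2)/(6·2)=361/516, b=Δ2−h2·(2M2+M3)/6=-563/258
seg 3: a=-5, c=M3/2=227/86, d=(M4−M3)/(6·2)=-227/516, b=Δ3−h3·(2M3+M4)/6=-5/258
t_q=13/2 → seg 3, τ=1/2; S=-5+-5/258·τ+227/86·τ²+-227/516·τ³=-6061/1376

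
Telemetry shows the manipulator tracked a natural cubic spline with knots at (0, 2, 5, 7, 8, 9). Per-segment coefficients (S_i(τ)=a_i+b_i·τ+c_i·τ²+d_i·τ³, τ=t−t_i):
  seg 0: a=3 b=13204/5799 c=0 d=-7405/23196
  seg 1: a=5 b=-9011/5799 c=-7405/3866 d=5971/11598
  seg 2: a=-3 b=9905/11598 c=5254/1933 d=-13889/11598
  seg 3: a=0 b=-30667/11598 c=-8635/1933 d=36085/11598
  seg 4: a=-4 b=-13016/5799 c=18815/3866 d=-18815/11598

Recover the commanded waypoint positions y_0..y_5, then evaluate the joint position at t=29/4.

y_0 = S_0(0) = a_0 = 3
y_1 = S_1(0) = a_1 = 5
y_2 = S_2(0) = a_2 = -3
y_3 = S_3(0) = a_3 = 0
y_4 = S_4(0) = a_4 = -4
y_5 = S_4(1) = -3
t_q=29/4 is in segment 3 (τ=1/4); S_3(τ)=-220609/247424

y_0=3 y_1=5 y_2=-3 y_3=0 y_4=-4 y_5=-3
S(29/4) = -220609/247424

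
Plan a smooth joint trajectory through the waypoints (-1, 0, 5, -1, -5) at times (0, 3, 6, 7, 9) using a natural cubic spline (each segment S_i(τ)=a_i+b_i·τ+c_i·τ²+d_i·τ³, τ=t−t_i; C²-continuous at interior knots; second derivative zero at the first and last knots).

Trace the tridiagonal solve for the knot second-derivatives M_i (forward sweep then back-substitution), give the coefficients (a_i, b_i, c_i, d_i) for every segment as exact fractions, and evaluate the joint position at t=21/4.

  seg 0: a=-1 b=-78/85 c=0 d=319/2295
  seg 1: a=0 b=241/85 c=319/255 d=-251/459
  seg 2: a=5 b=-376/85 c=-312/85 d=178/85
  seg 3: a=-1 b=-466/85 c=222/85 d=-37/85
S(21/4) = 35271/5440

Δ: Δ0=1/3, Δ1=5/3, Δ2=-6, Δ3=-2
row 1: diag=12, rhs=8; c'=1/4, d'=2/3
row 2: denom=8−3·1/4=29/4; d'=(-46−3·2/3)/(29/4)=-192/29
row 3: denom=6−1·4/29=170/29; d'=(24−1·-192/29)/(170/29)=444/85
back: M3=444/85
back: M2=-192/29−4/29·444/85=-624/85
back: M1=2/3−1/4·-624/85=638/255
M: M0=0, M1=638/255, M2=-624/85, M3=444/85, M4=0
seg 0: a=-1, c=M0/2=0, d=(M1−M0)/(6·3)=319/2295, b=Δ0−h0·(2M0+M1)/6=-78/85
seg 1: a=0, c=M1/2=319/255, d=(M2−M1)/(6·3)=-251/459, b=Δ1−h1·(2M1+M2)/6=241/85
seg 2: a=5, c=M2/2=-312/85, d=(M3−M2)/(6·1)=178/85, b=Δ2−h2·(2M2+M3)/6=-376/85
seg 3: a=-1, c=M3/2=222/85, d=(M4−M3)/(6·2)=-37/85, b=Δ3−h3·(2M3+M4)/6=-466/85
t_q=21/4 → seg 1, τ=9/4; S=0+241/85·τ+319/255·τ²+-251/459·τ³=35271/5440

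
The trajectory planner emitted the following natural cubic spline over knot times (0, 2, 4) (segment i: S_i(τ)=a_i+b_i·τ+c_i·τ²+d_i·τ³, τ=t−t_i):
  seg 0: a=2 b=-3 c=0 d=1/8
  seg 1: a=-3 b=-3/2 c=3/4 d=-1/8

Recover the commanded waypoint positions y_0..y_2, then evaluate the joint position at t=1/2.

y_0=2 y_1=-3 y_2=-4
S(1/2) = 33/64

y_0 = S_0(0) = a_0 = 2
y_1 = S_1(0) = a_1 = -3
y_2 = S_1(2) = -4
t_q=1/2 is in segment 0 (τ=1/2); S_0(τ)=33/64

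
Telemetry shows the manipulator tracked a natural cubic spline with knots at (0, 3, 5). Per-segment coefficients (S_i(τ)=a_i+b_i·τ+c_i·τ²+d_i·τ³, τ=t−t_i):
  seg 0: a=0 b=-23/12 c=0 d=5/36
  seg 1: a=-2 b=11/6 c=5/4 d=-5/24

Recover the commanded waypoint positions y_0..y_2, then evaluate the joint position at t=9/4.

y_0 = S_0(0) = a_0 = 0
y_1 = S_1(0) = a_1 = -2
y_2 = S_1(2) = 5
t_q=9/4 is in segment 0 (τ=9/4); S_0(τ)=-699/256

y_0=0 y_1=-2 y_2=5
S(9/4) = -699/256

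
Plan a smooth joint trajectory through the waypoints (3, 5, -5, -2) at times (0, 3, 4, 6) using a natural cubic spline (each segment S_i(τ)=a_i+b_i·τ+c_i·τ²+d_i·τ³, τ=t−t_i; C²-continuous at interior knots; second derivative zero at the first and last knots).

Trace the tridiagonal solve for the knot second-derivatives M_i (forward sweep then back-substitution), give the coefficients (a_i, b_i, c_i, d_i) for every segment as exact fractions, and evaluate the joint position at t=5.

  seg 0: a=3 b=1547/282 c=0 d=-151/282
  seg 1: a=5 b=-1265/141 c=-453/94 d=1069/282
  seg 2: a=-5 b=-2041/282 c=308/47 d=-154/141
S(5) = -637/94

Δ: Δ0=2/3, Δ1=-10, Δ2=3/2
row 1: diag=8, rhs=-64; c'=1/8, d'=-8
row 2: denom=6−1·1/8=47/8; d'=(69−1·-8)/(47/8)=616/47
back: M2=616/47
back: M1=-8−1/8·616/47=-453/47
M: M0=0, M1=-453/47, M2=616/47, M3=0
seg 0: a=3, c=M0/2=0, d=(M1−M0)/(6·3)=-151/282, b=Δ0−h0·(2M0+M1)/6=1547/282
seg 1: a=5, c=M1/2=-453/94, d=(M2−M1)/(6·1)=1069/282, b=Δ1−h1·(2M1+M2)/6=-1265/141
seg 2: a=-5, c=M2/2=308/47, d=(M3−M2)/(6·2)=-154/141, b=Δ2−h2·(2M2+M3)/6=-2041/282
t_q=5 → seg 2, τ=1; S=-5+-2041/282·τ+308/47·τ²+-154/141·τ³=-637/94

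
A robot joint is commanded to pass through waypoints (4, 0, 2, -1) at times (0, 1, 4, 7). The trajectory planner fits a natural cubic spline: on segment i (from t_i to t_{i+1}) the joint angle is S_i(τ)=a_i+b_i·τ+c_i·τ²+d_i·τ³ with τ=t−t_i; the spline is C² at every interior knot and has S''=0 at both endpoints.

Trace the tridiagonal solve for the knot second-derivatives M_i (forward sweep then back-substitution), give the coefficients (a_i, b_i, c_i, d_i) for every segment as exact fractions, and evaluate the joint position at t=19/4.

  seg 0: a=4 b=-409/87 c=0 d=61/87
  seg 1: a=0 b=-226/87 c=61/29 d=-265/783
  seg 2: a=2 b=77/87 c=-82/87 d=82/783
S(19/4) = 2021/928

Δ: Δ0=-4, Δ1=2/3, Δ2=-1
row 1: diag=8, rhs=28; c'=3/8, d'=7/2
row 2: denom=12−3·3/8=87/8; d'=(-10−3·7/2)/(87/8)=-164/87
back: M2=-164/87
back: M1=7/2−3/8·-164/87=122/29
M: M0=0, M1=122/29, M2=-164/87, M3=0
seg 0: a=4, c=M0/2=0, d=(M1−M0)/(6·1)=61/87, b=Δ0−h0·(2M0+M1)/6=-409/87
seg 1: a=0, c=M1/2=61/29, d=(M2−M1)/(6·3)=-265/783, b=Δ1−h1·(2M1+M2)/6=-226/87
seg 2: a=2, c=M2/2=-82/87, d=(M3−M2)/(6·3)=82/783, b=Δ2−h2·(2M2+M3)/6=77/87
t_q=19/4 → seg 2, τ=3/4; S=2+77/87·τ+-82/87·τ²+82/783·τ³=2021/928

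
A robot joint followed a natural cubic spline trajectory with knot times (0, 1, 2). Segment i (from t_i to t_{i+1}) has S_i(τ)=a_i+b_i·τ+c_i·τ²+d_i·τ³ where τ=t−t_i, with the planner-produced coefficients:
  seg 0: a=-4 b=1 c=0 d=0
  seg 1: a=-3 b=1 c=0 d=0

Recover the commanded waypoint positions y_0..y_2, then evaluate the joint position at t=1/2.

y_0=-4 y_1=-3 y_2=-2
S(1/2) = -7/2

y_0 = S_0(0) = a_0 = -4
y_1 = S_1(0) = a_1 = -3
y_2 = S_1(1) = -2
t_q=1/2 is in segment 0 (τ=1/2); S_0(τ)=-7/2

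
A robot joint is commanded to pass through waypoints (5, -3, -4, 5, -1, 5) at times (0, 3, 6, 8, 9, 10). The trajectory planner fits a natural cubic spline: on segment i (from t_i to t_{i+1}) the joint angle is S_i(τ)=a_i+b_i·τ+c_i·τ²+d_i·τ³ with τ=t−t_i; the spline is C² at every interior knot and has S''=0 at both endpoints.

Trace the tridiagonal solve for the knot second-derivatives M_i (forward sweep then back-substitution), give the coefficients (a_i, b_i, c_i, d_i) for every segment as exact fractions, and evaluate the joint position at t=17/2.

Δ: Δ0=-8/3, Δ1=-1/3, Δ2=9/2, Δ3=-6, Δ4=6
row 1: diag=12, rhs=14; c'=1/4, d'=7/6
row 2: denom=10−3·1/4=37/4; d'=(29−3·7/6)/(37/4)=102/37
row 3: denom=6−2·8/37=206/37; d'=(-63−2·102/37)/(206/37)=-2535/206
row 4: denom=4−1·37/206=787/206; d'=(72−1·-2535/206)/(787/206)=17367/787
back: M4=17367/787
back: M3=-2535/206−37/206·17367/787=-12804/787
back: M2=102/37−8/37·-12804/787=4938/787
back: M1=7/6−1/4·4938/787=-949/2361
M: M0=0, M1=-949/2361, M2=4938/787, M3=-12804/787, M4=17367/787, M5=0
seg 0: a=5, c=M0/2=0, d=(M1−M0)/(6·3)=-949/42498, b=Δ0−h0·(2M0+M1)/6=-3881/1574
seg 1: a=-3, c=M1/2=-949/4722, d=(M2−M1)/(6·3)=15763/42498, b=Δ1−h1·(2M1+M2)/6=-2415/787
seg 2: a=-4, c=M2/2=2469/787, d=(M3−M2)/(6·2)=-2957/1574, b=Δ2−h2·(2M2+M3)/6=9035/1574
seg 3: a=5, c=M3/2=-6402/787, d=(M4−M3)/(6·1)=10057/1574, b=Δ3−h3·(2M3+M4)/6=-6697/1574
seg 4: a=-1, c=M4/2=17367/1574, d=(M5−M4)/(6·1)=-5789/1574, b=Δ4−h4·(2M4+M5)/6=-1067/787
t_q=17/2 → seg 3, τ=1/2; S=5+-6697/1574·τ+-6402/787·τ²+10057/1574·τ³=20621/12592

  seg 0: a=5 b=-3881/1574 c=0 d=-949/42498
  seg 1: a=-3 b=-2415/787 c=-949/4722 d=15763/42498
  seg 2: a=-4 b=9035/1574 c=2469/787 d=-2957/1574
  seg 3: a=5 b=-6697/1574 c=-6402/787 d=10057/1574
  seg 4: a=-1 b=-1067/787 c=17367/1574 d=-5789/1574
S(17/2) = 20621/12592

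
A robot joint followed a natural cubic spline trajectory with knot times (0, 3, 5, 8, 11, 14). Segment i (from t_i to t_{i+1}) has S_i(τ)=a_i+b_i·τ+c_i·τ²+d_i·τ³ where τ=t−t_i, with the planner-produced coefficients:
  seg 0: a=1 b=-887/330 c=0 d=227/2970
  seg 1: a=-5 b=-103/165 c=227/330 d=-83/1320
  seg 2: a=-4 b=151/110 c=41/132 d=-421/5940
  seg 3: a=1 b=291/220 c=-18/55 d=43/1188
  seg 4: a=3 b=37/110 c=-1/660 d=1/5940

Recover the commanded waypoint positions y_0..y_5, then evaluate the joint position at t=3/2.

y_0 = S_0(0) = a_0 = 1
y_1 = S_1(0) = a_1 = -5
y_2 = S_2(0) = a_2 = -4
y_3 = S_3(0) = a_3 = 1
y_4 = S_4(0) = a_4 = 3
y_5 = S_4(3) = 4
t_q=3/2 is in segment 0 (τ=3/2); S_0(τ)=-2441/880

y_0=1 y_1=-5 y_2=-4 y_3=1 y_4=3 y_5=4
S(3/2) = -2441/880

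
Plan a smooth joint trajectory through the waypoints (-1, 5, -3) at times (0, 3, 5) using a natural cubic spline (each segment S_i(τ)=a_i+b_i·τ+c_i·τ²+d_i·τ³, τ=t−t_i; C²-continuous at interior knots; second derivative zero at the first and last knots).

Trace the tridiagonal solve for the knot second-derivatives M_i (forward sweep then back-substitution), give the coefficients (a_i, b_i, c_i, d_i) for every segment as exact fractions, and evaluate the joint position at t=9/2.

  seg 0: a=-1 b=19/5 c=0 d=-1/5
  seg 1: a=5 b=-8/5 c=-9/5 d=3/10
S(9/2) = -7/16

Δ: Δ0=2, Δ1=-4
row 1: diag=10, rhs=-36; c'=1/5, d'=-18/5
back: M1=-18/5
M: M0=0, M1=-18/5, M2=0
seg 0: a=-1, c=M0/2=0, d=(M1−M0)/(6·3)=-1/5, b=Δ0−h0·(2M0+M1)/6=19/5
seg 1: a=5, c=M1/2=-9/5, d=(M2−M1)/(6·2)=3/10, b=Δ1−h1·(2M1+M2)/6=-8/5
t_q=9/2 → seg 1, τ=3/2; S=5+-8/5·τ+-9/5·τ²+3/10·τ³=-7/16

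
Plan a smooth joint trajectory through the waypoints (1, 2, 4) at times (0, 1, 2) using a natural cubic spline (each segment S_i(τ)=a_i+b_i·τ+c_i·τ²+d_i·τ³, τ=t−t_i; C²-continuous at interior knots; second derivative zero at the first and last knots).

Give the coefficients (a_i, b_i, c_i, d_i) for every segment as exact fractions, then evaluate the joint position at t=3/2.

  seg 0: a=1 b=3/4 c=0 d=1/4
  seg 1: a=2 b=3/2 c=3/4 d=-1/4
S(3/2) = 93/32

Δ: Δ0=1, Δ1=2
row 1: diag=4, rhs=6; c'=1/4, d'=3/2
back: M1=3/2
M: M0=0, M1=3/2, M2=0
seg 0: a=1, c=M0/2=0, d=(M1−M0)/(6·1)=1/4, b=Δ0−h0·(2M0+M1)/6=3/4
seg 1: a=2, c=M1/2=3/4, d=(M2−M1)/(6·1)=-1/4, b=Δ1−h1·(2M1+M2)/6=3/2
t_q=3/2 → seg 1, τ=1/2; S=2+3/2·τ+3/4·τ²+-1/4·τ³=93/32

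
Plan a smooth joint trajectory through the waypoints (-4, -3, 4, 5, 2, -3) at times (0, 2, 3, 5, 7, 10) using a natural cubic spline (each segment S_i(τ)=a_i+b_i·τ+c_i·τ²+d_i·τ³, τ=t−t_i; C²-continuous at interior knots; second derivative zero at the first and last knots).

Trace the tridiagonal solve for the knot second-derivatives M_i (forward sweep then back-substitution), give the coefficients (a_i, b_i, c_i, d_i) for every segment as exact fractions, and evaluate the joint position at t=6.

  seg 0: a=-4 b=-7661/3630 c=0 d=2369/3630
  seg 1: a=-3 b=20767/3630 c=2369/605 d=-9571/3630
  seg 2: a=4 b=931/165 c=-4833/1210 d=10331/14520
  seg 3: a=5 b=-6521/3630 c=133/484 d=-919/14520
  seg 4: a=2 b=-2644/1815 c=-127/1210 d=127/10890
S(6) = 16529/4840

Δ: Δ0=1/2, Δ1=7, Δ2=1/2, Δ3=-3/2, Δ4=-5/3
row 1: diag=6, rhs=39; c'=1/6, d'=13/2
row 2: denom=6−1·1/6=35/6; d'=(-39−1·13/2)/(35/6)=-39/5
row 3: denom=8−2·12/35=256/35; d'=(-12−2·-39/5)/(256/35)=63/128
row 4: denom=10−2·35/128=605/64; d'=(-1−2·63/128)/(605/64)=-127/605
back: M4=-127/605
back: M3=63/128−35/128·-127/605=133/242
back: M2=-39/5−12/35·133/242=-4833/605
back: M1=13/2−1/6·-4833/605=4738/605
M: M0=0, M1=4738/605, M2=-4833/605, M3=133/242, M4=-127/605, M5=0
seg 0: a=-4, c=M0/2=0, d=(M1−M0)/(6·2)=2369/3630, b=Δ0−h0·(2M0+M1)/6=-7661/3630
seg 1: a=-3, c=M1/2=2369/605, d=(M2−M1)/(6·1)=-9571/3630, b=Δ1−h1·(2M1+M2)/6=20767/3630
seg 2: a=4, c=M2/2=-4833/1210, d=(M3−M2)/(6·2)=10331/14520, b=Δ2−h2·(2M2+M3)/6=931/165
seg 3: a=5, c=M3/2=133/484, d=(M4−M3)/(6·2)=-919/14520, b=Δ3−h3·(2M3+M4)/6=-6521/3630
seg 4: a=2, c=M4/2=-127/1210, d=(M5−M4)/(6·3)=127/10890, b=Δ4−h4·(2M4+M5)/6=-2644/1815
t_q=6 → seg 3, τ=1; S=5+-6521/3630·τ+133/484·τ²+-919/14520·τ³=16529/4840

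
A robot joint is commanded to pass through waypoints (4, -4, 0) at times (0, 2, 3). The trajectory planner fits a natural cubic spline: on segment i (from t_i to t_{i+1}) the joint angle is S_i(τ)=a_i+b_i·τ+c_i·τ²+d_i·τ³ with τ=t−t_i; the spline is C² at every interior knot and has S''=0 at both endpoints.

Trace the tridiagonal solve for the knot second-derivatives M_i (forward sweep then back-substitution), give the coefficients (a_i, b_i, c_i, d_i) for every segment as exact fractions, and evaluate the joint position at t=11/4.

  seg 0: a=4 b=-20/3 c=0 d=2/3
  seg 1: a=-4 b=4/3 c=4 d=-4/3
S(11/4) = -21/16

Δ: Δ0=-4, Δ1=4
row 1: diag=6, rhs=48; c'=1/6, d'=8
back: M1=8
M: M0=0, M1=8, M2=0
seg 0: a=4, c=M0/2=0, d=(M1−M0)/(6·2)=2/3, b=Δ0−h0·(2M0+M1)/6=-20/3
seg 1: a=-4, c=M1/2=4, d=(M2−M1)/(6·1)=-4/3, b=Δ1−h1·(2M1+M2)/6=4/3
t_q=11/4 → seg 1, τ=3/4; S=-4+4/3·τ+4·τ²+-4/3·τ³=-21/16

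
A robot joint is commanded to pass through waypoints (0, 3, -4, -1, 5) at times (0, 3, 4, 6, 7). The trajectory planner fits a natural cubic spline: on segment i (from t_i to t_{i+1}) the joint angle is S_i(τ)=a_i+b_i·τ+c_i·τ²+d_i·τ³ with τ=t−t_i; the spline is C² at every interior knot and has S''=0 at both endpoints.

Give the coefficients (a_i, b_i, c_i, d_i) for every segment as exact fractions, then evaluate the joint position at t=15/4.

  seg 0: a=0 b=572/125 c=0 d=-149/375
  seg 1: a=3 b=-769/125 c=-447/125 d=341/125
  seg 2: a=-4 b=-128/25 c=576/125 d=-649/1000
  seg 3: a=-1 b=1381/250 c=357/500 d=-119/500
S(15/4) = -19797/8000

Δ: Δ0=1, Δ1=-7, Δ2=3/2, Δ3=6
row 1: diag=8, rhs=-48; c'=1/8, d'=-6
row 2: denom=6−1·1/8=47/8; d'=(51−1·-6)/(47/8)=456/47
row 3: denom=6−2·16/47=250/47; d'=(27−2·456/47)/(250/47)=357/250
back: M3=357/250
back: M2=456/47−16/47·357/250=1152/125
back: M1=-6−1/8·1152/125=-894/125
M: M0=0, M1=-894/125, M2=1152/125, M3=357/250, M4=0
seg 0: a=0, c=M0/2=0, d=(M1−M0)/(6·3)=-149/375, b=Δ0−h0·(2M0+M1)/6=572/125
seg 1: a=3, c=M1/2=-447/125, d=(M2−M1)/(6·1)=341/125, b=Δ1−h1·(2M1+M2)/6=-769/125
seg 2: a=-4, c=M2/2=576/125, d=(M3−M2)/(6·2)=-649/1000, b=Δ2−h2·(2M2+M3)/6=-128/25
seg 3: a=-1, c=M3/2=357/500, d=(M4−M3)/(6·1)=-119/500, b=Δ3−h3·(2M3+M4)/6=1381/250
t_q=15/4 → seg 1, τ=3/4; S=3+-769/125·τ+-447/125·τ²+341/125·τ³=-19797/8000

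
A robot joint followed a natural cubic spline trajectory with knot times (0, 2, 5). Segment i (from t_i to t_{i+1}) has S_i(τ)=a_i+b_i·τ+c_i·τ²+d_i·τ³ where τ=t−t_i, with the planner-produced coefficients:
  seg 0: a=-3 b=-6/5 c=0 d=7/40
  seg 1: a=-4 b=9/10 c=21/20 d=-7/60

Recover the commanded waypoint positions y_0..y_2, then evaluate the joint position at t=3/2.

y_0 = S_0(0) = a_0 = -3
y_1 = S_1(0) = a_1 = -4
y_2 = S_1(3) = 5
t_q=3/2 is in segment 0 (τ=3/2); S_0(τ)=-1347/320

y_0=-3 y_1=-4 y_2=5
S(3/2) = -1347/320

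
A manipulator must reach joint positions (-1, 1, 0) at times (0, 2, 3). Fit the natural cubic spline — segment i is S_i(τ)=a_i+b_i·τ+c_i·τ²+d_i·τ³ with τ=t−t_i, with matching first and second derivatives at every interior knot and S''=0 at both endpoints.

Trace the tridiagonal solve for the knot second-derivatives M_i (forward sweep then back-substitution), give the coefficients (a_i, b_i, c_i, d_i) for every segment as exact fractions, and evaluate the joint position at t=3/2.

  seg 0: a=-1 b=5/3 c=0 d=-1/6
  seg 1: a=1 b=-1/3 c=-1 d=1/3
S(3/2) = 15/16

Δ: Δ0=1, Δ1=-1
row 1: diag=6, rhs=-12; c'=1/6, d'=-2
back: M1=-2
M: M0=0, M1=-2, M2=0
seg 0: a=-1, c=M0/2=0, d=(M1−M0)/(6·2)=-1/6, b=Δ0−h0·(2M0+M1)/6=5/3
seg 1: a=1, c=M1/2=-1, d=(M2−M1)/(6·1)=1/3, b=Δ1−h1·(2M1+M2)/6=-1/3
t_q=3/2 → seg 0, τ=3/2; S=-1+5/3·τ+0·τ²+-1/6·τ³=15/16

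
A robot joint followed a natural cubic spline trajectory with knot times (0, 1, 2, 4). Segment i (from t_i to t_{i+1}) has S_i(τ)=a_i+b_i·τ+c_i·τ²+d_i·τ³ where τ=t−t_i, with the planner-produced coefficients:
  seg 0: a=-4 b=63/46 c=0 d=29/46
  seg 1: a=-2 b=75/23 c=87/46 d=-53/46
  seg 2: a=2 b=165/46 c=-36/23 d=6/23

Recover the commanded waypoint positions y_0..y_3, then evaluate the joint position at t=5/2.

y_0 = S_0(0) = a_0 = -4
y_1 = S_1(0) = a_1 = -2
y_2 = S_2(0) = a_2 = 2
y_3 = S_2(2) = 5
t_q=5/2 is in segment 2 (τ=1/2); S_2(τ)=79/23

y_0=-4 y_1=-2 y_2=2 y_3=5
S(5/2) = 79/23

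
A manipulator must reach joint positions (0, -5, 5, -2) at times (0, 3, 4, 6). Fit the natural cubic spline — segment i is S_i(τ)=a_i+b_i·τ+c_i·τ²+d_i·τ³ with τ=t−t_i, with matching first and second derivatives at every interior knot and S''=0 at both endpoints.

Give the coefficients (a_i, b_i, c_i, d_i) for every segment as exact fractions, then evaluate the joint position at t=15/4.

  seg 0: a=0 b=-1973/282 c=0 d=167/282
  seg 1: a=-5 b=1268/141 c=501/94 d=-1219/282
  seg 2: a=5 b=1885/282 c=-359/47 d=359/282
S(15/4) = 17561/6016

Δ: Δ0=-5/3, Δ1=10, Δ2=-7/2
row 1: diag=8, rhs=70; c'=1/8, d'=35/4
row 2: denom=6−1·1/8=47/8; d'=(-81−1·35/4)/(47/8)=-718/47
back: M2=-718/47
back: M1=35/4−1/8·-718/47=501/47
M: M0=0, M1=501/47, M2=-718/47, M3=0
seg 0: a=0, c=M0/2=0, d=(M1−M0)/(6·3)=167/282, b=Δ0−h0·(2M0+M1)/6=-1973/282
seg 1: a=-5, c=M1/2=501/94, d=(M2−M1)/(6·1)=-1219/282, b=Δ1−h1·(2M1+M2)/6=1268/141
seg 2: a=5, c=M2/2=-359/47, d=(M3−M2)/(6·2)=359/282, b=Δ2−h2·(2M2+M3)/6=1885/282
t_q=15/4 → seg 1, τ=3/4; S=-5+1268/141·τ+501/94·τ²+-1219/282·τ³=17561/6016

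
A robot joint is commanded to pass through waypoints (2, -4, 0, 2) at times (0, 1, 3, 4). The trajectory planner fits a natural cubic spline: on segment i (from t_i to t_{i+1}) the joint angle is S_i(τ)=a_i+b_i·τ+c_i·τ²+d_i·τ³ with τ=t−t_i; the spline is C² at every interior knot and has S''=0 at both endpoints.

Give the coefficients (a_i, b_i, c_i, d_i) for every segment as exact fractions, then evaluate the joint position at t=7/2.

  seg 0: a=2 b=-15/2 c=0 d=3/2
  seg 1: a=-4 b=-3 c=9/2 d=-1
  seg 2: a=0 b=3 c=-3/2 d=1/2
S(7/2) = 19/16

Δ: Δ0=-6, Δ1=2, Δ2=2
row 1: diag=6, rhs=48; c'=1/3, d'=8
row 2: denom=6−2·1/3=16/3; d'=(0−2·8)/(16/3)=-3
back: M2=-3
back: M1=8−1/3·-3=9
M: M0=0, M1=9, M2=-3, M3=0
seg 0: a=2, c=M0/2=0, d=(M1−M0)/(6·1)=3/2, b=Δ0−h0·(2M0+M1)/6=-15/2
seg 1: a=-4, c=M1/2=9/2, d=(M2−M1)/(6·2)=-1, b=Δ1−h1·(2M1+M2)/6=-3
seg 2: a=0, c=M2/2=-3/2, d=(M3−M2)/(6·1)=1/2, b=Δ2−h2·(2M2+M3)/6=3
t_q=7/2 → seg 2, τ=1/2; S=0+3·τ+-3/2·τ²+1/2·τ³=19/16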